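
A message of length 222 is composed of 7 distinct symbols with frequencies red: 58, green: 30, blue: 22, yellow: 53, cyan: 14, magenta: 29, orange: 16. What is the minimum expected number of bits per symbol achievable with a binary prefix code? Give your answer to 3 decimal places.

2.635 bits/symbol

Probabilities are the counts divided by 222.
Repeatedly combine the two least-probable nodes; the expected code length is the sum of the merged weights.
merge 7/111 + 8/111 → 5/37
merge 11/111 + 29/222 → 17/74
merge 5/37 + 5/37 → 10/37
merge 17/74 + 53/222 → 52/111
merge 29/111 + 10/37 → 59/111
merge 52/111 + 59/111 → 1
L = 5/37 + 17/74 + 10/37 + 52/111 + 59/111 + 1 = 195/74 ≈ 2.635 bits/symbol.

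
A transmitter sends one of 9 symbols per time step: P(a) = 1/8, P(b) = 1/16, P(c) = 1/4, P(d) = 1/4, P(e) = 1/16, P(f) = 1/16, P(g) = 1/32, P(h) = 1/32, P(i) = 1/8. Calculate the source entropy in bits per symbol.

Each probability is a power of 1/2, so log₂(1/p) is an integer.
H = Σ p·log₂(1/p) = 1/8·3 + 1/16·4 + 1/4·2 + 1/4·2 + 1/16·4 + 1/16·4 + 1/32·5 + 1/32·5 + 1/8·3 = 2.8125 bits.

2.8125 bits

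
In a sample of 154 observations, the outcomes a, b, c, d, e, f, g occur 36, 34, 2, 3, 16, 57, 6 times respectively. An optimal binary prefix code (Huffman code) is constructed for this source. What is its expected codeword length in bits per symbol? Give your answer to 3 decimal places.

2.279 bits/symbol

Probabilities are the counts divided by 154.
Repeatedly combine the two least-probable nodes; the expected code length is the sum of the merged weights.
merge 1/77 + 3/154 → 5/154
merge 5/154 + 3/77 → 1/14
merge 1/14 + 8/77 → 27/154
merge 27/154 + 17/77 → 61/154
merge 18/77 + 57/154 → 93/154
merge 61/154 + 93/154 → 1
L = 5/154 + 1/14 + 27/154 + 61/154 + 93/154 + 1 = 351/154 ≈ 2.279 bits/symbol.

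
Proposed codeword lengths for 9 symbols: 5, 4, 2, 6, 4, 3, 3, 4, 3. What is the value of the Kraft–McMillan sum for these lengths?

0.859375

With common denominator 2^6 = 64: Σ 2^(−ℓᵢ) = 2/64 + 4/64 + 16/64 + 1/64 + 4/64 + 8/64 + 8/64 + 4/64 + 8/64 = 55/64 = 0.859375.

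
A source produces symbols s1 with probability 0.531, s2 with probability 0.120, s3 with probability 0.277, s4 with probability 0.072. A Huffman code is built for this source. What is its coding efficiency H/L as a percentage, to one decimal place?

98.6%

Entropy H = −Σ p log₂ p ≈ 1.6383 bits.
Huffman merges: 9/125+3/25→24/125; 24/125+277/1000→469/1000; 469/1000+531/1000→1. L = 1661/1000 ≈ 1.6610.
Efficiency = H/L = 1.6383/1.6610 = 98.6%.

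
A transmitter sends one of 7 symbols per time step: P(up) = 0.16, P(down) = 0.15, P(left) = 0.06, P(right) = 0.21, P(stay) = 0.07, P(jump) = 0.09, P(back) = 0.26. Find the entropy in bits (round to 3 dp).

H = −Σ pᵢ log₂ pᵢ.
−0.16·log₂(0.16) = 0.4230
−0.15·log₂(0.15) = 0.4105
−0.06·log₂(0.06) = 0.2435
−0.21·log₂(0.21) = 0.4728
−0.07·log₂(0.07) = 0.2686
−0.09·log₂(0.09) = 0.3127
−0.26·log₂(0.26) = 0.5053
Sum ≈ 2.6364 → 2.636 bits.

2.636 bits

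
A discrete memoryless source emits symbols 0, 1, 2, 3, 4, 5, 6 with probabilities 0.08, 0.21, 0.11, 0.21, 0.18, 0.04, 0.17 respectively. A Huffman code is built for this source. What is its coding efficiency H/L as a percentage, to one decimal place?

Entropy H = −Σ p log₂ p ≈ 2.6531 bits.
Huffman merges: 1/25+2/25→3/25; 11/100+3/25→23/100; 17/100+9/50→7/20; 21/100+21/100→21/50; 23/100+7/20→29/50; 21/50+29/50→1. L = 27/10 ≈ 2.7000.
Efficiency = H/L = 2.6531/2.7000 = 98.3%.

98.3%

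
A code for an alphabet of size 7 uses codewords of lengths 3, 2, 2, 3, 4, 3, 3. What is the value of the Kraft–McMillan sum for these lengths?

1.0625

With common denominator 2^4 = 16: Σ 2^(−ℓᵢ) = 2/16 + 4/16 + 4/16 + 2/16 + 1/16 + 2/16 + 2/16 = 17/16 = 1.0625.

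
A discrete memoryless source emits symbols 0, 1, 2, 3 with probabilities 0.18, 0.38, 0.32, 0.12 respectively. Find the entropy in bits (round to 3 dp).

H = −Σ pᵢ log₂ pᵢ.
−0.18·log₂(0.18) = 0.4453
−0.38·log₂(0.38) = 0.5305
−0.32·log₂(0.32) = 0.5260
−0.12·log₂(0.12) = 0.3671
Sum ≈ 1.8689 → 1.869 bits.

1.869 bits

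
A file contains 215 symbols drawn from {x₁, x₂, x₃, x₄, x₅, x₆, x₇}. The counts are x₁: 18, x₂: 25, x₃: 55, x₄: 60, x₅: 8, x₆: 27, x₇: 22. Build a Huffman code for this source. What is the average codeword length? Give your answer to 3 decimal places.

Probabilities are the counts divided by 215.
Repeatedly combine the two least-probable nodes; the expected code length is the sum of the merged weights.
merge 8/215 + 18/215 → 26/215
merge 22/215 + 5/43 → 47/215
merge 26/215 + 27/215 → 53/215
merge 47/215 + 53/215 → 20/43
merge 11/43 + 12/43 → 23/43
merge 20/43 + 23/43 → 1
L = 26/215 + 47/215 + 53/215 + 20/43 + 23/43 + 1 = 556/215 ≈ 2.586 bits/symbol.

2.586 bits/symbol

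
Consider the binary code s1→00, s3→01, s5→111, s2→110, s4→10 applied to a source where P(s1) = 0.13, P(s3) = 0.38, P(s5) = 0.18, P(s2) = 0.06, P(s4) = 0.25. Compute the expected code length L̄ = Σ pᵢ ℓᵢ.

2.24 bits/symbol

L̄ = Σ pᵢ·ℓᵢ = 0.13·2 + 0.38·2 + 0.18·3 + 0.06·3 + 0.25·2 = 2.24 bits/symbol.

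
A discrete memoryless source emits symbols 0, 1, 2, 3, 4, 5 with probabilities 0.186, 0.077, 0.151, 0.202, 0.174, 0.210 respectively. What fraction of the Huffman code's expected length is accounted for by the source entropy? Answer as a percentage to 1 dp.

97.6%

Entropy H = −Σ p log₂ p ≈ 2.5259 bits.
Huffman merges: 77/1000+151/1000→57/250; 87/500+93/500→9/25; 101/500+21/100→103/250; 57/250+9/25→147/250; 103/250+147/250→1. L = 647/250 ≈ 2.5880.
Efficiency = H/L = 2.5259/2.5880 = 97.6%.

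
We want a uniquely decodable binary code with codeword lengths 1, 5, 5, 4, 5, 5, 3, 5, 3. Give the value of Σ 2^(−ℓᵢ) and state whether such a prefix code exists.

With common denominator 2^5 = 32: Σ 2^(−ℓᵢ) = 16/32 + 1/32 + 1/32 + 2/32 + 1/32 + 1/32 + 4/32 + 1/32 + 4/32 = 31/32 = 0.96875.
Kraft's inequality requires Σ ≤ 1; here Σ = 0.96875 ≤ 1, so such a prefix code exists.

0.96875; yes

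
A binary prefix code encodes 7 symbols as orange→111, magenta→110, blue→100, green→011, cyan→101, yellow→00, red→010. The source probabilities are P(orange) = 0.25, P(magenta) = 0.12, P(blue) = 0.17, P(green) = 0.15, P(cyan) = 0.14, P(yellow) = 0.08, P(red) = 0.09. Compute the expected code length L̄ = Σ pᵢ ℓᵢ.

2.92 bits/symbol

L̄ = Σ pᵢ·ℓᵢ = 0.25·3 + 0.12·3 + 0.17·3 + 0.15·3 + 0.14·3 + 0.08·2 + 0.09·3 = 2.92 bits/symbol.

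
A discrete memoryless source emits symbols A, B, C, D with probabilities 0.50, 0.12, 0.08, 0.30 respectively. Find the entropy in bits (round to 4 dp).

H = −Σ pᵢ log₂ pᵢ.
−0.50·log₂(0.50) = 0.5000
−0.12·log₂(0.12) = 0.3671
−0.08·log₂(0.08) = 0.2915
−0.30·log₂(0.30) = 0.5211
Sum ≈ 1.6797 → 1.6797 bits.

1.6797 bits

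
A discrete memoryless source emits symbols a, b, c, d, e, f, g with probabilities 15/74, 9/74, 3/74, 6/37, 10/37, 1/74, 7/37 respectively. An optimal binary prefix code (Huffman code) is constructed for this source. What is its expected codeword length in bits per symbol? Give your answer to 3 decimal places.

2.568 bits/symbol

Repeatedly combine the two least-probable nodes; the expected code length is the sum of the merged weights.
merge 1/74 + 3/74 → 2/37
merge 2/37 + 9/74 → 13/74
merge 6/37 + 13/74 → 25/74
merge 7/37 + 15/74 → 29/74
merge 10/37 + 25/74 → 45/74
merge 29/74 + 45/74 → 1
L = 2/37 + 13/74 + 25/74 + 29/74 + 45/74 + 1 = 95/37 ≈ 2.568 bits/symbol.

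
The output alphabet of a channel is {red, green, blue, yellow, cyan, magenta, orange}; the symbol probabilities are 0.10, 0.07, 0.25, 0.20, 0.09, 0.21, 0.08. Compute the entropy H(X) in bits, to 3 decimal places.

2.642 bits

H = −Σ pᵢ log₂ pᵢ.
−0.10·log₂(0.10) = 0.3322
−0.07·log₂(0.07) = 0.2686
−0.25·log₂(0.25) = 0.5000
−0.20·log₂(0.20) = 0.4644
−0.09·log₂(0.09) = 0.3127
−0.21·log₂(0.21) = 0.4728
−0.08·log₂(0.08) = 0.2915
Sum ≈ 2.6421 → 2.642 bits.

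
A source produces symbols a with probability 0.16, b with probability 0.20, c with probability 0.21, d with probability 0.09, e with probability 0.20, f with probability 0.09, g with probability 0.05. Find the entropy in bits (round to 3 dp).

H = −Σ pᵢ log₂ pᵢ.
−0.16·log₂(0.16) = 0.4230
−0.20·log₂(0.20) = 0.4644
−0.21·log₂(0.21) = 0.4728
−0.09·log₂(0.09) = 0.3127
−0.20·log₂(0.20) = 0.4644
−0.09·log₂(0.09) = 0.3127
−0.05·log₂(0.05) = 0.2161
Sum ≈ 2.6660 → 2.666 bits.

2.666 bits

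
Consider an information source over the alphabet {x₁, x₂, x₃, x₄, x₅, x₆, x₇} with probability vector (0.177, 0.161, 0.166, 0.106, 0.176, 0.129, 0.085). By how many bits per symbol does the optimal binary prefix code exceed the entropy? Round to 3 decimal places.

Entropy H = −Σ p log₂ p ≈ 2.7642 bits.
Huffman merges: 17/200+53/500→191/1000; 129/1000+161/1000→29/100; 83/500+22/125→171/500; 177/1000+191/1000→46/125; 29/100+171/500→79/125; 46/125+79/125→1. L = 2823/1000 ≈ 2.8230.
L − H = 2.8230 − 2.7642 = 0.059 bits.

0.059 bits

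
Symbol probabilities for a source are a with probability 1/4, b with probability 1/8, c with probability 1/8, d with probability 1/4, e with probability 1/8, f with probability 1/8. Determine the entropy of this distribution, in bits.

2.5 bits

Each probability is a power of 1/2, so log₂(1/p) is an integer.
H = Σ p·log₂(1/p) = 1/4·2 + 1/8·3 + 1/8·3 + 1/4·2 + 1/8·3 + 1/8·3 = 2.5 bits.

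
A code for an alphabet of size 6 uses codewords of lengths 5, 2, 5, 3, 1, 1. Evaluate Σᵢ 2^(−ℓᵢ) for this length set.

1.4375

With common denominator 2^5 = 32: Σ 2^(−ℓᵢ) = 1/32 + 8/32 + 1/32 + 4/32 + 16/32 + 16/32 = 46/32 = 1.4375.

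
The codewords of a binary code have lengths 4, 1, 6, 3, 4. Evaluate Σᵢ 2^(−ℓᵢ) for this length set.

With common denominator 2^6 = 64: Σ 2^(−ℓᵢ) = 4/64 + 32/64 + 1/64 + 8/64 + 4/64 = 49/64 = 0.765625.

0.765625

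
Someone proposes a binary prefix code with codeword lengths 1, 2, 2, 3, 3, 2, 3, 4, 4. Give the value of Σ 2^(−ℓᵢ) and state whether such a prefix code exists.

1.75; no

With common denominator 2^4 = 16: Σ 2^(−ℓᵢ) = 8/16 + 4/16 + 4/16 + 2/16 + 2/16 + 4/16 + 2/16 + 1/16 + 1/16 = 28/16 = 1.75.
Kraft's inequality requires Σ ≤ 1; here Σ = 1.75 > 1, so no such prefix code exists.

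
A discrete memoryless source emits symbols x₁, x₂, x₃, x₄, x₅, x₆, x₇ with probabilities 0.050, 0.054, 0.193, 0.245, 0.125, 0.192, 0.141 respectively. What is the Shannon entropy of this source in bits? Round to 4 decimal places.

2.6293 bits

H = −Σ pᵢ log₂ pᵢ.
−0.050·log₂(0.050) = 0.2161
−0.054·log₂(0.054) = 0.2274
−0.193·log₂(0.193) = 0.4581
−0.245·log₂(0.245) = 0.4971
−0.125·log₂(0.125) = 0.3750
−0.192·log₂(0.192) = 0.4571
−0.141·log₂(0.141) = 0.3985
Sum ≈ 2.6293 → 2.6293 bits.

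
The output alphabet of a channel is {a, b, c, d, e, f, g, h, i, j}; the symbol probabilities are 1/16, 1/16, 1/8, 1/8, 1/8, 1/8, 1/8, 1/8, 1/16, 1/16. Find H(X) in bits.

Each probability is a power of 1/2, so log₂(1/p) is an integer.
H = Σ p·log₂(1/p) = 1/16·4 + 1/16·4 + 1/8·3 + 1/8·3 + 1/8·3 + 1/8·3 + 1/8·3 + 1/8·3 + 1/16·4 + 1/16·4 = 3.25 bits.

3.25 bits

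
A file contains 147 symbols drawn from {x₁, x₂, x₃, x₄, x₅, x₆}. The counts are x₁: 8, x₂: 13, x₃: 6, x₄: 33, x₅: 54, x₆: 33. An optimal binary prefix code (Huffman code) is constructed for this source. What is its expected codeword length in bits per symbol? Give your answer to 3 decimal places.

Probabilities are the counts divided by 147.
Repeatedly combine the two least-probable nodes; the expected code length is the sum of the merged weights.
merge 2/49 + 8/147 → 2/21
merge 13/147 + 2/21 → 9/49
merge 9/49 + 11/49 → 20/49
merge 11/49 + 18/49 → 29/49
merge 20/49 + 29/49 → 1
L = 2/21 + 9/49 + 20/49 + 29/49 + 1 = 335/147 ≈ 2.279 bits/symbol.

2.279 bits/symbol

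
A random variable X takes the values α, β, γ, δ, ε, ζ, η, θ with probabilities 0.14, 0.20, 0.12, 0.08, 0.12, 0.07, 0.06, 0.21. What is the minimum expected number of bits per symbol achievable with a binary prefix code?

2.92 bits/symbol

Repeatedly combine the two least-probable nodes; the expected code length is the sum of the merged weights.
merge 3/50 + 7/100 → 13/100
merge 2/25 + 3/25 → 1/5
merge 3/25 + 13/100 → 1/4
merge 7/50 + 1/5 → 17/50
merge 1/5 + 21/100 → 41/100
merge 1/4 + 17/50 → 59/100
merge 41/100 + 59/100 → 1
L = 13/100 + 1/5 + 1/4 + 17/50 + 41/100 + 59/100 + 1 = 73/25 = 2.92 bits/symbol.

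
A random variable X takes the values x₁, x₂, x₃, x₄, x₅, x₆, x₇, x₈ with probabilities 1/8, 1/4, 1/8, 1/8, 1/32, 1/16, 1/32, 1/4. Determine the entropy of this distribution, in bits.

2.6875 bits

Each probability is a power of 1/2, so log₂(1/p) is an integer.
H = Σ p·log₂(1/p) = 1/8·3 + 1/4·2 + 1/8·3 + 1/8·3 + 1/32·5 + 1/16·4 + 1/32·5 + 1/4·2 = 2.6875 bits.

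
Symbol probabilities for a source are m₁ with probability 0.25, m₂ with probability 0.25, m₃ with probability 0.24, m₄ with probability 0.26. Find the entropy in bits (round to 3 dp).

H = −Σ pᵢ log₂ pᵢ.
−0.25·log₂(0.25) = 0.5000
−0.25·log₂(0.25) = 0.5000
−0.24·log₂(0.24) = 0.4941
−0.26·log₂(0.26) = 0.5053
Sum ≈ 1.9994 → 1.999 bits.

1.999 bits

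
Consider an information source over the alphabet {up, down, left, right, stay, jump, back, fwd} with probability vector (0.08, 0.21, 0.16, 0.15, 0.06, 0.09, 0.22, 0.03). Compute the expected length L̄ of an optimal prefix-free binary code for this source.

Repeatedly combine the two least-probable nodes; the expected code length is the sum of the merged weights.
merge 3/100 + 3/50 → 9/100
merge 2/25 + 9/100 → 17/100
merge 9/100 + 3/20 → 6/25
merge 4/25 + 17/100 → 33/100
merge 21/100 + 11/50 → 43/100
merge 6/25 + 33/100 → 57/100
merge 43/100 + 57/100 → 1
L = 9/100 + 17/100 + 6/25 + 33/100 + 43/100 + 57/100 + 1 = 283/100 = 2.83 bits/symbol.

2.83 bits/symbol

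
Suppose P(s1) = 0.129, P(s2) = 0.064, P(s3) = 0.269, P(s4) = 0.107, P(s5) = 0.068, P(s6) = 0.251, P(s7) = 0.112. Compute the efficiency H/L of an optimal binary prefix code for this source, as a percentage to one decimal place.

Entropy H = −Σ p log₂ p ≈ 2.6075 bits.
Huffman merges: 8/125+17/250→33/250; 107/1000+14/125→219/1000; 129/1000+33/250→261/1000; 219/1000+251/1000→47/100; 261/1000+269/1000→53/100; 47/100+53/100→1. L = 653/250 ≈ 2.6120.
Efficiency = H/L = 2.6075/2.6120 = 99.8%.

99.8%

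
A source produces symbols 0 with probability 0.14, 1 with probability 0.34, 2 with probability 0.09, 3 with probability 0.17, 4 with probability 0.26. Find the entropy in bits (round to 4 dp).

H = −Σ pᵢ log₂ pᵢ.
−0.14·log₂(0.14) = 0.3971
−0.34·log₂(0.34) = 0.5292
−0.09·log₂(0.09) = 0.3127
−0.17·log₂(0.17) = 0.4346
−0.26·log₂(0.26) = 0.5053
Sum ≈ 2.1788 → 2.1788 bits.

2.1788 bits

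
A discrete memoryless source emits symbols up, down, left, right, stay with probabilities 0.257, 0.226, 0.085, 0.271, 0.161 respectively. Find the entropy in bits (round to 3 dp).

2.226 bits

H = −Σ pᵢ log₂ pᵢ.
−0.257·log₂(0.257) = 0.5038
−0.226·log₂(0.226) = 0.4849
−0.085·log₂(0.085) = 0.3023
−0.271·log₂(0.271) = 0.5105
−0.161·log₂(0.161) = 0.4242
Sum ≈ 2.2256 → 2.226 bits.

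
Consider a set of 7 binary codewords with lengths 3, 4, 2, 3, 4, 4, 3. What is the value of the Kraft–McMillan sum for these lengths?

0.8125

With common denominator 2^4 = 16: Σ 2^(−ℓᵢ) = 2/16 + 1/16 + 4/16 + 2/16 + 1/16 + 1/16 + 2/16 = 13/16 = 0.8125.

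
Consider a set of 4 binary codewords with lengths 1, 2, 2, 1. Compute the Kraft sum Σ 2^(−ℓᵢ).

With common denominator 2^2 = 4: Σ 2^(−ℓᵢ) = 2/4 + 1/4 + 1/4 + 2/4 = 6/4 = 1.5.

1.5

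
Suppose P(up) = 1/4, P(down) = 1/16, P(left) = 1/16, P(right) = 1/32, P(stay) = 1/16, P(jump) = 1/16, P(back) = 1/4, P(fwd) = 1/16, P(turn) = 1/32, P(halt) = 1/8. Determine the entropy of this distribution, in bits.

2.9375 bits

Each probability is a power of 1/2, so log₂(1/p) is an integer.
H = Σ p·log₂(1/p) = 1/4·2 + 1/16·4 + 1/16·4 + 1/32·5 + 1/16·4 + 1/16·4 + 1/4·2 + 1/16·4 + 1/32·5 + 1/8·3 = 2.9375 bits.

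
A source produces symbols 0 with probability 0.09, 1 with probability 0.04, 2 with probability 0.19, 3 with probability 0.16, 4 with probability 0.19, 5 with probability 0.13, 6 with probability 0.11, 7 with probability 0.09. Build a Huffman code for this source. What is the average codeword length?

2.94 bits/symbol

Repeatedly combine the two least-probable nodes; the expected code length is the sum of the merged weights.
merge 1/25 + 9/100 → 13/100
merge 9/100 + 11/100 → 1/5
merge 13/100 + 13/100 → 13/50
merge 4/25 + 19/100 → 7/20
merge 19/100 + 1/5 → 39/100
merge 13/50 + 7/20 → 61/100
merge 39/100 + 61/100 → 1
L = 13/100 + 1/5 + 13/50 + 7/20 + 39/100 + 61/100 + 1 = 147/50 = 2.94 bits/symbol.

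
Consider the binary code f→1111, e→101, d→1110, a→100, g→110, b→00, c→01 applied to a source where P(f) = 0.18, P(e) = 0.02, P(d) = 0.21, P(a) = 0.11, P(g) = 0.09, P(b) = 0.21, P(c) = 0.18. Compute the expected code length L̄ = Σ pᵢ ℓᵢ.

3 bits/symbol

L̄ = Σ pᵢ·ℓᵢ = 0.18·4 + 0.02·3 + 0.21·4 + 0.11·3 + 0.09·3 + 0.21·2 + 0.18·2 = 3 bits/symbol.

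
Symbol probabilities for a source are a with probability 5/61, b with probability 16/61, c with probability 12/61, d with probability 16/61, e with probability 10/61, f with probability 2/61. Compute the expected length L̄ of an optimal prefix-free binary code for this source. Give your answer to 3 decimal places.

Repeatedly combine the two least-probable nodes; the expected code length is the sum of the merged weights.
merge 2/61 + 5/61 → 7/61
merge 7/61 + 10/61 → 17/61
merge 12/61 + 16/61 → 28/61
merge 16/61 + 17/61 → 33/61
merge 28/61 + 33/61 → 1
L = 7/61 + 17/61 + 28/61 + 33/61 + 1 = 146/61 ≈ 2.393 bits/symbol.

2.393 bits/symbol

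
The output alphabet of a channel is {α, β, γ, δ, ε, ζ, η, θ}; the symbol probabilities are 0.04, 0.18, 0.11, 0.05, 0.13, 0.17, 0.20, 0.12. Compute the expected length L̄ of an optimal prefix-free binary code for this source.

2.89 bits/symbol

Repeatedly combine the two least-probable nodes; the expected code length is the sum of the merged weights.
merge 1/25 + 1/20 → 9/100
merge 9/100 + 11/100 → 1/5
merge 3/25 + 13/100 → 1/4
merge 17/100 + 9/50 → 7/20
merge 1/5 + 1/5 → 2/5
merge 1/4 + 7/20 → 3/5
merge 2/5 + 3/5 → 1
L = 9/100 + 1/5 + 1/4 + 7/20 + 2/5 + 3/5 + 1 = 289/100 = 2.89 bits/symbol.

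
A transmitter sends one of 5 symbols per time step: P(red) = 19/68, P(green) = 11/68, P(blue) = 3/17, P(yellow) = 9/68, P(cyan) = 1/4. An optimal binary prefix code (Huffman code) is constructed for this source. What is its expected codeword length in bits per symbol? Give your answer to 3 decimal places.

Repeatedly combine the two least-probable nodes; the expected code length is the sum of the merged weights.
merge 9/68 + 11/68 → 5/17
merge 3/17 + 1/4 → 29/68
merge 19/68 + 5/17 → 39/68
merge 29/68 + 39/68 → 1
L = 5/17 + 29/68 + 39/68 + 1 = 39/17 ≈ 2.294 bits/symbol.

2.294 bits/symbol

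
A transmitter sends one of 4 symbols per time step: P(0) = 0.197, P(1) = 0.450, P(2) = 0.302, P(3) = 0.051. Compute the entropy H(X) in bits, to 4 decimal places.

1.7207 bits

H = −Σ pᵢ log₂ pᵢ.
−0.197·log₂(0.197) = 0.4617
−0.450·log₂(0.450) = 0.5184
−0.302·log₂(0.302) = 0.5217
−0.051·log₂(0.051) = 0.2190
Sum ≈ 1.7207 → 1.7207 bits.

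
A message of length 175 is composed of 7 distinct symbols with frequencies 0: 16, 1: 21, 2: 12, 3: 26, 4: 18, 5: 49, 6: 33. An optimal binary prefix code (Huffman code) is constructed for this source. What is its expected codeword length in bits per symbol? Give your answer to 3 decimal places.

Probabilities are the counts divided by 175.
Repeatedly combine the two least-probable nodes; the expected code length is the sum of the merged weights.
merge 12/175 + 16/175 → 4/25
merge 18/175 + 3/25 → 39/175
merge 26/175 + 4/25 → 54/175
merge 33/175 + 39/175 → 72/175
merge 7/25 + 54/175 → 103/175
merge 72/175 + 103/175 → 1
L = 4/25 + 39/175 + 54/175 + 72/175 + 103/175 + 1 = 471/175 ≈ 2.691 bits/symbol.

2.691 bits/symbol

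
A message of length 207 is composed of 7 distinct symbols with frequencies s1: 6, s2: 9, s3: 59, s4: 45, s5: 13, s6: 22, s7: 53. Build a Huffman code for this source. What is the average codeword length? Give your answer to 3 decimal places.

Probabilities are the counts divided by 207.
Repeatedly combine the two least-probable nodes; the expected code length is the sum of the merged weights.
merge 2/69 + 1/23 → 5/69
merge 13/207 + 5/69 → 28/207
merge 22/207 + 28/207 → 50/207
merge 5/23 + 50/207 → 95/207
merge 53/207 + 59/207 → 112/207
merge 95/207 + 112/207 → 1
L = 5/69 + 28/207 + 50/207 + 95/207 + 112/207 + 1 = 169/69 ≈ 2.449 bits/symbol.

2.449 bits/symbol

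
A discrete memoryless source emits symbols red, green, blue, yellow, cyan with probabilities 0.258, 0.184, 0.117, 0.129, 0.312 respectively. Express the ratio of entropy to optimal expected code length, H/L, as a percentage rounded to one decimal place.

98.9%

Entropy H = −Σ p log₂ p ≈ 2.2212 bits.
Huffman merges: 117/1000+129/1000→123/500; 23/125+123/500→43/100; 129/500+39/125→57/100; 43/100+57/100→1. L = 1123/500 ≈ 2.2460.
Efficiency = H/L = 2.2212/2.2460 = 98.9%.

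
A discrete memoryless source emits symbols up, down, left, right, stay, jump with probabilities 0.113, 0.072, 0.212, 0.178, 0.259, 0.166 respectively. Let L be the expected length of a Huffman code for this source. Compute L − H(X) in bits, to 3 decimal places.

Entropy H = −Σ p log₂ p ≈ 2.4813 bits.
Huffman merges: 9/125+113/1000→37/200; 83/500+89/500→43/125; 37/200+53/250→397/1000; 259/1000+43/125→603/1000; 397/1000+603/1000→1. L = 2529/1000 ≈ 2.5290.
L − H = 2.5290 − 2.4813 = 0.048 bits.

0.048 bits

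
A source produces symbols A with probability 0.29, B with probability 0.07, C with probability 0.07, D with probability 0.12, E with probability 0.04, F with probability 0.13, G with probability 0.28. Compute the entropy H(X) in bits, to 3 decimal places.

2.505 bits

H = −Σ pᵢ log₂ pᵢ.
−0.29·log₂(0.29) = 0.5179
−0.07·log₂(0.07) = 0.2686
−0.07·log₂(0.07) = 0.2686
−0.12·log₂(0.12) = 0.3671
−0.04·log₂(0.04) = 0.1858
−0.13·log₂(0.13) = 0.3826
−0.28·log₂(0.28) = 0.5142
Sum ≈ 2.5047 → 2.505 bits.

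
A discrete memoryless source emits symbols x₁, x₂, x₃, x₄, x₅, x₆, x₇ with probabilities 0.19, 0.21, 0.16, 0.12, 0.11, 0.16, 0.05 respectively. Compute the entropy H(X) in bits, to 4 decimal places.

H = −Σ pᵢ log₂ pᵢ.
−0.19·log₂(0.19) = 0.4552
−0.21·log₂(0.21) = 0.4728
−0.16·log₂(0.16) = 0.4230
−0.12·log₂(0.12) = 0.3671
−0.11·log₂(0.11) = 0.3503
−0.16·log₂(0.16) = 0.4230
−0.05·log₂(0.05) = 0.2161
Sum ≈ 2.7075 → 2.7075 bits.

2.7075 bits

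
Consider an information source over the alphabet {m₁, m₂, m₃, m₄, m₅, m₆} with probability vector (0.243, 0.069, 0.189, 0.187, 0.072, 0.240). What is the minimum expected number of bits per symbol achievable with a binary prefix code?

2.469 bits/symbol

Repeatedly combine the two least-probable nodes; the expected code length is the sum of the merged weights.
merge 69/1000 + 9/125 → 141/1000
merge 141/1000 + 187/1000 → 41/125
merge 189/1000 + 6/25 → 429/1000
merge 243/1000 + 41/125 → 571/1000
merge 429/1000 + 571/1000 → 1
L = 141/1000 + 41/125 + 429/1000 + 571/1000 + 1 = 2469/1000 = 2.469 bits/symbol.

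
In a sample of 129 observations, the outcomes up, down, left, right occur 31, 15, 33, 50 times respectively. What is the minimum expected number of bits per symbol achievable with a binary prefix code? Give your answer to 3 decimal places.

Probabilities are the counts divided by 129.
Repeatedly combine the two least-probable nodes; the expected code length is the sum of the merged weights.
merge 5/43 + 31/129 → 46/129
merge 11/43 + 46/129 → 79/129
merge 50/129 + 79/129 → 1
L = 46/129 + 79/129 + 1 = 254/129 ≈ 1.969 bits/symbol.

1.969 bits/symbol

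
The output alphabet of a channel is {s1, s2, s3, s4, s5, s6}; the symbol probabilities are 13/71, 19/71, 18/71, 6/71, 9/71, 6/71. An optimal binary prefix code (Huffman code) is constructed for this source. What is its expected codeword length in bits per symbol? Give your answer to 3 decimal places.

Repeatedly combine the two least-probable nodes; the expected code length is the sum of the merged weights.
merge 6/71 + 6/71 → 12/71
merge 9/71 + 12/71 → 21/71
merge 13/71 + 18/71 → 31/71
merge 19/71 + 21/71 → 40/71
merge 31/71 + 40/71 → 1
L = 12/71 + 21/71 + 31/71 + 40/71 + 1 = 175/71 ≈ 2.465 bits/symbol.

2.465 bits/symbol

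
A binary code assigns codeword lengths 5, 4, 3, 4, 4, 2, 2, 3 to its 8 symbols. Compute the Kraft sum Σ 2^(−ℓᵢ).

With common denominator 2^5 = 32: Σ 2^(−ℓᵢ) = 1/32 + 2/32 + 4/32 + 2/32 + 2/32 + 8/32 + 8/32 + 4/32 = 31/32 = 0.96875.

0.96875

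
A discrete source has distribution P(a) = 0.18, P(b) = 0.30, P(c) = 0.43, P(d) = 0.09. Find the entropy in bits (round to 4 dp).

1.8026 bits

H = −Σ pᵢ log₂ pᵢ.
−0.18·log₂(0.18) = 0.4453
−0.30·log₂(0.30) = 0.5211
−0.43·log₂(0.43) = 0.5236
−0.09·log₂(0.09) = 0.3127
Sum ≈ 1.8026 → 1.8026 bits.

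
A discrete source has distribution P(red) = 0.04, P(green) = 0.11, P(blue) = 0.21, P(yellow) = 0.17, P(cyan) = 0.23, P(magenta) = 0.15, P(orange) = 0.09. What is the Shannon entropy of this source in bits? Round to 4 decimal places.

H = −Σ pᵢ log₂ pᵢ.
−0.04·log₂(0.04) = 0.1858
−0.11·log₂(0.11) = 0.3503
−0.21·log₂(0.21) = 0.4728
−0.17·log₂(0.17) = 0.4346
−0.23·log₂(0.23) = 0.4877
−0.15·log₂(0.15) = 0.4105
−0.09·log₂(0.09) = 0.3127
Sum ≈ 2.6543 → 2.6543 bits.

2.6543 bits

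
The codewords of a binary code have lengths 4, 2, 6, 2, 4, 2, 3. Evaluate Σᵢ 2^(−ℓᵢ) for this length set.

1.015625

With common denominator 2^6 = 64: Σ 2^(−ℓᵢ) = 4/64 + 16/64 + 1/64 + 16/64 + 4/64 + 16/64 + 8/64 = 65/64 = 1.015625.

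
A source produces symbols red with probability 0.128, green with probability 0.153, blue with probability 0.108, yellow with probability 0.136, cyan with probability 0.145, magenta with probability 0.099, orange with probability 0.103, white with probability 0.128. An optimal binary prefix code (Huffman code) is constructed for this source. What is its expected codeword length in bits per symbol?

Repeatedly combine the two least-probable nodes; the expected code length is the sum of the merged weights.
merge 99/1000 + 103/1000 → 101/500
merge 27/250 + 16/125 → 59/250
merge 16/125 + 17/125 → 33/125
merge 29/200 + 153/1000 → 149/500
merge 101/500 + 59/250 → 219/500
merge 33/125 + 149/500 → 281/500
merge 219/500 + 281/500 → 1
L = 101/500 + 59/250 + 33/125 + 149/500 + 219/500 + 281/500 + 1 = 3 bits/symbol.

3 bits/symbol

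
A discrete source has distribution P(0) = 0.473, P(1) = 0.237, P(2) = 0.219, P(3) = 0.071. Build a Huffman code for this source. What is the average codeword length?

Repeatedly combine the two least-probable nodes; the expected code length is the sum of the merged weights.
merge 71/1000 + 219/1000 → 29/100
merge 237/1000 + 29/100 → 527/1000
merge 473/1000 + 527/1000 → 1
L = 29/100 + 527/1000 + 1 = 1817/1000 = 1.817 bits/symbol.

1.817 bits/symbol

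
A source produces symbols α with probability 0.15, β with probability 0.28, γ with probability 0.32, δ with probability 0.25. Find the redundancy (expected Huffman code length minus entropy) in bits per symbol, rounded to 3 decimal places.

0.049 bits

Entropy H = −Σ p log₂ p ≈ 1.9508 bits.
Huffman merges: 3/20+1/4→2/5; 7/25+8/25→3/5; 2/5+3/5→1. L = 2 ≈ 2.0000.
L − H = 2.0000 − 1.9508 = 0.049 bits.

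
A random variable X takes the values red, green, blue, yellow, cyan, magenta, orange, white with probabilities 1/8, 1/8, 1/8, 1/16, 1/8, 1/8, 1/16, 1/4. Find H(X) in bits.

Each probability is a power of 1/2, so log₂(1/p) is an integer.
H = Σ p·log₂(1/p) = 1/8·3 + 1/8·3 + 1/8·3 + 1/16·4 + 1/8·3 + 1/8·3 + 1/16·4 + 1/4·2 = 2.875 bits.

2.875 bits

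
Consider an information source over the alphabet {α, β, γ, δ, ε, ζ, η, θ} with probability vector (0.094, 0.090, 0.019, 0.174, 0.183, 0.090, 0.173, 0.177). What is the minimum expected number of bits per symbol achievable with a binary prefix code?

Repeatedly combine the two least-probable nodes; the expected code length is the sum of the merged weights.
merge 19/1000 + 9/100 → 109/1000
merge 9/100 + 47/500 → 23/125
merge 109/1000 + 173/1000 → 141/500
merge 87/500 + 177/1000 → 351/1000
merge 183/1000 + 23/125 → 367/1000
merge 141/500 + 351/1000 → 633/1000
merge 367/1000 + 633/1000 → 1
L = 109/1000 + 23/125 + 141/500 + 351/1000 + 367/1000 + 633/1000 + 1 = 1463/500 = 2.926 bits/symbol.

2.926 bits/symbol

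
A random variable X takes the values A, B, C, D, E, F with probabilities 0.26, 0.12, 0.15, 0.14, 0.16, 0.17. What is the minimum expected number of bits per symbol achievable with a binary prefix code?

Repeatedly combine the two least-probable nodes; the expected code length is the sum of the merged weights.
merge 3/25 + 7/50 → 13/50
merge 3/20 + 4/25 → 31/100
merge 17/100 + 13/50 → 43/100
merge 13/50 + 31/100 → 57/100
merge 43/100 + 57/100 → 1
L = 13/50 + 31/100 + 43/100 + 57/100 + 1 = 257/100 = 2.57 bits/symbol.

2.57 bits/symbol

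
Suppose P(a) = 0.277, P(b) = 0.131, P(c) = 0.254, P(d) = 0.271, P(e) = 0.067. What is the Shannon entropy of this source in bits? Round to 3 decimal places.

2.171 bits

H = −Σ pᵢ log₂ pᵢ.
−0.277·log₂(0.277) = 0.5130
−0.131·log₂(0.131) = 0.3841
−0.254·log₂(0.254) = 0.5022
−0.271·log₂(0.271) = 0.5105
−0.067·log₂(0.067) = 0.2613
Sum ≈ 2.1711 → 2.171 bits.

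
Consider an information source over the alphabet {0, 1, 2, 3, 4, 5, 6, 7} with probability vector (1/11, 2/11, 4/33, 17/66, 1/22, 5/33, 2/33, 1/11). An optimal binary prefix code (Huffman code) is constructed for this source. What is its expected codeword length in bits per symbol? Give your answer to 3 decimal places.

2.848 bits/symbol

Repeatedly combine the two least-probable nodes; the expected code length is the sum of the merged weights.
merge 1/22 + 2/33 → 7/66
merge 1/11 + 1/11 → 2/11
merge 7/66 + 4/33 → 5/22
merge 5/33 + 2/11 → 1/3
merge 2/11 + 5/22 → 9/22
merge 17/66 + 1/3 → 13/22
merge 9/22 + 13/22 → 1
L = 7/66 + 2/11 + 5/22 + 1/3 + 9/22 + 13/22 + 1 = 94/33 ≈ 2.848 bits/symbol.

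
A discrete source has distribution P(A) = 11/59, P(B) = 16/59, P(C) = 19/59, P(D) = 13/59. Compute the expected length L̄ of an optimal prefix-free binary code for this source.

2 bits/symbol

Repeatedly combine the two least-probable nodes; the expected code length is the sum of the merged weights.
merge 11/59 + 13/59 → 24/59
merge 16/59 + 19/59 → 35/59
merge 24/59 + 35/59 → 1
L = 24/59 + 35/59 + 1 = 2 bits/symbol.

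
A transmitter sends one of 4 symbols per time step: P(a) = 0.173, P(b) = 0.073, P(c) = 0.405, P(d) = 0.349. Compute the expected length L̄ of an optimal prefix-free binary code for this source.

Repeatedly combine the two least-probable nodes; the expected code length is the sum of the merged weights.
merge 73/1000 + 173/1000 → 123/500
merge 123/500 + 349/1000 → 119/200
merge 81/200 + 119/200 → 1
L = 123/500 + 119/200 + 1 = 1841/1000 = 1.841 bits/symbol.

1.841 bits/symbol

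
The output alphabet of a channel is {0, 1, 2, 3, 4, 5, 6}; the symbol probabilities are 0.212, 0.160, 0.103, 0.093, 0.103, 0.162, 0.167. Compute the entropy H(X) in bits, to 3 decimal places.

H = −Σ pᵢ log₂ pᵢ.
−0.212·log₂(0.212) = 0.4744
−0.160·log₂(0.160) = 0.4230
−0.103·log₂(0.103) = 0.3378
−0.093·log₂(0.093) = 0.3187
−0.103·log₂(0.103) = 0.3378
−0.162·log₂(0.162) = 0.4254
−0.167·log₂(0.167) = 0.4312
Sum ≈ 2.7483 → 2.748 bits.

2.748 bits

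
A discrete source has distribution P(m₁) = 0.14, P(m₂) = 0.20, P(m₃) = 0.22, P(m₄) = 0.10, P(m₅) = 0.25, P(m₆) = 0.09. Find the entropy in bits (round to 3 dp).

H = −Σ pᵢ log₂ pᵢ.
−0.14·log₂(0.14) = 0.3971
−0.20·log₂(0.20) = 0.4644
−0.22·log₂(0.22) = 0.4806
−0.10·log₂(0.10) = 0.3322
−0.25·log₂(0.25) = 0.5000
−0.09·log₂(0.09) = 0.3127
Sum ≈ 2.4869 → 2.487 bits.

2.487 bits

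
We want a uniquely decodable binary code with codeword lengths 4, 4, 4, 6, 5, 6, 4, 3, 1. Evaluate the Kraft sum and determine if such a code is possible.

0.9375; yes

With common denominator 2^6 = 64: Σ 2^(−ℓᵢ) = 4/64 + 4/64 + 4/64 + 1/64 + 2/64 + 1/64 + 4/64 + 8/64 + 32/64 = 60/64 = 0.9375.
Kraft's inequality requires Σ ≤ 1; here Σ = 0.9375 ≤ 1, so such a prefix code exists.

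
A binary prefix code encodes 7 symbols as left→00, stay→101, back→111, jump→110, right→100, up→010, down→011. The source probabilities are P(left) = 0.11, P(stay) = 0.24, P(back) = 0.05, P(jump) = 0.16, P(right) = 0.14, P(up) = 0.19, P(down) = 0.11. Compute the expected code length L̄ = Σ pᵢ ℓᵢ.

L̄ = Σ pᵢ·ℓᵢ = 0.11·2 + 0.24·3 + 0.05·3 + 0.16·3 + 0.14·3 + 0.19·3 + 0.11·3 = 2.89 bits/symbol.

2.89 bits/symbol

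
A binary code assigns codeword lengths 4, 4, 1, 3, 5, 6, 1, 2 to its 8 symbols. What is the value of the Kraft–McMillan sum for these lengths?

With common denominator 2^6 = 64: Σ 2^(−ℓᵢ) = 4/64 + 4/64 + 32/64 + 8/64 + 2/64 + 1/64 + 32/64 + 16/64 = 99/64 = 1.546875.

1.546875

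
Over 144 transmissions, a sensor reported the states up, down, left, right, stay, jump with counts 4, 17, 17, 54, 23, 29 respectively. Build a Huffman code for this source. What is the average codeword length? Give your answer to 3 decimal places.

2.396 bits/symbol

Probabilities are the counts divided by 144.
Repeatedly combine the two least-probable nodes; the expected code length is the sum of the merged weights.
merge 1/36 + 17/144 → 7/48
merge 17/144 + 7/48 → 19/72
merge 23/144 + 29/144 → 13/36
merge 19/72 + 13/36 → 5/8
merge 3/8 + 5/8 → 1
L = 7/48 + 19/72 + 13/36 + 5/8 + 1 = 115/48 ≈ 2.396 bits/symbol.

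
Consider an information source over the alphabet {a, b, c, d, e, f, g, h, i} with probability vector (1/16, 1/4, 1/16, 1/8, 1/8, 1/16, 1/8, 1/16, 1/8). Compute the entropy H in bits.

Each probability is a power of 1/2, so log₂(1/p) is an integer.
H = Σ p·log₂(1/p) = 1/16·4 + 1/4·2 + 1/16·4 + 1/8·3 + 1/8·3 + 1/16·4 + 1/8·3 + 1/16·4 + 1/8·3 = 3 bits.

3 bits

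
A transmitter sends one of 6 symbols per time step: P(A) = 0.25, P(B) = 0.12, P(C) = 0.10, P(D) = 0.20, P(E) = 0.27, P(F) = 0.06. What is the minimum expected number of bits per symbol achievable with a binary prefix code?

Repeatedly combine the two least-probable nodes; the expected code length is the sum of the merged weights.
merge 3/50 + 1/10 → 4/25
merge 3/25 + 4/25 → 7/25
merge 1/5 + 1/4 → 9/20
merge 27/100 + 7/25 → 11/20
merge 9/20 + 11/20 → 1
L = 4/25 + 7/25 + 9/20 + 11/20 + 1 = 61/25 = 2.44 bits/symbol.

2.44 bits/symbol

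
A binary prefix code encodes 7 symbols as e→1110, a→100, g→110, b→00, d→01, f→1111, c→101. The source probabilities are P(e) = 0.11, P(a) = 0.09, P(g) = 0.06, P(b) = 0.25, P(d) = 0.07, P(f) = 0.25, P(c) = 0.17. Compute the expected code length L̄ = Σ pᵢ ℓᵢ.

L̄ = Σ pᵢ·ℓᵢ = 0.11·4 + 0.09·3 + 0.06·3 + 0.25·2 + 0.07·2 + 0.25·4 + 0.17·3 = 3.04 bits/symbol.

3.04 bits/symbol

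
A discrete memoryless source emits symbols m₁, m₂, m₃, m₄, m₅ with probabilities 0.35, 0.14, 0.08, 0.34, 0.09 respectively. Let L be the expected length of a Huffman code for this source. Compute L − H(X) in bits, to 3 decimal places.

0.069 bits

Entropy H = −Σ p log₂ p ≈ 2.0605 bits.
Huffman merges: 2/25+9/100→17/100; 7/50+17/100→31/100; 31/100+17/50→13/20; 7/20+13/20→1. L = 213/100 ≈ 2.1300.
L − H = 2.1300 − 2.0605 = 0.069 bits.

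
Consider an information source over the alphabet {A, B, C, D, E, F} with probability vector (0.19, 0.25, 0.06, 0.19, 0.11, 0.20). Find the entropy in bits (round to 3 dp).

H = −Σ pᵢ log₂ pᵢ.
−0.19·log₂(0.19) = 0.4552
−0.25·log₂(0.25) = 0.5000
−0.06·log₂(0.06) = 0.2435
−0.19·log₂(0.19) = 0.4552
−0.11·log₂(0.11) = 0.3503
−0.20·log₂(0.20) = 0.4644
Sum ≈ 2.4687 → 2.469 bits.

2.469 bits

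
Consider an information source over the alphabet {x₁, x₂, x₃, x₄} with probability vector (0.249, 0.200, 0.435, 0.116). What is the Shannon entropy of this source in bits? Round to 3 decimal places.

1.847 bits

H = −Σ pᵢ log₂ pᵢ.
−0.249·log₂(0.249) = 0.4994
−0.200·log₂(0.200) = 0.4644
−0.435·log₂(0.435) = 0.5224
−0.116·log₂(0.116) = 0.3605
Sum ≈ 1.8467 → 1.847 bits.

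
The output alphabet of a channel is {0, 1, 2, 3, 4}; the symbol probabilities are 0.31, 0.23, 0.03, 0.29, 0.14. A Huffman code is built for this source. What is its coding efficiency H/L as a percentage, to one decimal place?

Entropy H = −Σ p log₂ p ≈ 2.0782 bits.
Huffman merges: 3/100+7/50→17/100; 17/100+23/100→2/5; 29/100+31/100→3/5; 2/5+3/5→1. L = 217/100 ≈ 2.1700.
Efficiency = H/L = 2.0782/2.1700 = 95.8%.

95.8%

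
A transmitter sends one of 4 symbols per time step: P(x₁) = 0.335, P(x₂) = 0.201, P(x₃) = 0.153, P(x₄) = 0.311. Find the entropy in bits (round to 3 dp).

1.932 bits

H = −Σ pᵢ log₂ pᵢ.
−0.335·log₂(0.335) = 0.5286
−0.201·log₂(0.201) = 0.4653
−0.153·log₂(0.153) = 0.4144
−0.311·log₂(0.311) = 0.5240
Sum ≈ 1.9322 → 1.932 bits.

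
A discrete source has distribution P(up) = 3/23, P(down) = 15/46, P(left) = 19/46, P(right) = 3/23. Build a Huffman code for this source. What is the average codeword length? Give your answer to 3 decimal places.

1.848 bits/symbol

Repeatedly combine the two least-probable nodes; the expected code length is the sum of the merged weights.
merge 3/23 + 3/23 → 6/23
merge 6/23 + 15/46 → 27/46
merge 19/46 + 27/46 → 1
L = 6/23 + 27/46 + 1 = 85/46 ≈ 1.848 bits/symbol.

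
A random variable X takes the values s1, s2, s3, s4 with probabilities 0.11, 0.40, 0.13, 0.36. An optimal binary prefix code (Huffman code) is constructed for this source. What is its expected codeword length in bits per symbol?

1.84 bits/symbol

Repeatedly combine the two least-probable nodes; the expected code length is the sum of the merged weights.
merge 11/100 + 13/100 → 6/25
merge 6/25 + 9/25 → 3/5
merge 2/5 + 3/5 → 1
L = 6/25 + 3/5 + 1 = 46/25 = 1.84 bits/symbol.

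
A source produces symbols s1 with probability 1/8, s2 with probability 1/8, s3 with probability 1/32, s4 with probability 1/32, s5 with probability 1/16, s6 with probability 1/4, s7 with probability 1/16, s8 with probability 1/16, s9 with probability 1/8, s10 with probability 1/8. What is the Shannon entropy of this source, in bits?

3.0625 bits

Each probability is a power of 1/2, so log₂(1/p) is an integer.
H = Σ p·log₂(1/p) = 1/8·3 + 1/8·3 + 1/32·5 + 1/32·5 + 1/16·4 + 1/4·2 + 1/16·4 + 1/16·4 + 1/8·3 + 1/8·3 = 3.0625 bits.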